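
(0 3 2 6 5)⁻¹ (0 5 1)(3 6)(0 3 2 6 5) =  (0 1 3)(2 5)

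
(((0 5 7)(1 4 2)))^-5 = (0 5 7)(1 4 2)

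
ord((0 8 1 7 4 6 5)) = 7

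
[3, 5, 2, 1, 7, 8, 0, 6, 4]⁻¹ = [6, 3, 2, 0, 8, 1, 7, 4, 5]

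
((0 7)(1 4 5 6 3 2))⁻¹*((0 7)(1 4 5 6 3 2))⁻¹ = (1 3 5)(2 6 4)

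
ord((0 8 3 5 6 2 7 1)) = 8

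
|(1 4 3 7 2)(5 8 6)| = 15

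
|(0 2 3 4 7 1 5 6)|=8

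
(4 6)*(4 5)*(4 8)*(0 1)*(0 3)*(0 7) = (0 1 3 7)(4 6 5 8)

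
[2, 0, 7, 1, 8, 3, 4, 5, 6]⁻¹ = [1, 3, 0, 5, 6, 7, 8, 2, 4]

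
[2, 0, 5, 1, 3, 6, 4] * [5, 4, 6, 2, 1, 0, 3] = [6, 5, 0, 4, 2, 3, 1]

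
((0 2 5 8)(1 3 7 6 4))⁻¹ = (0 8 5 2)(1 4 6 7 3)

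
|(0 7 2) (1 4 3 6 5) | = 15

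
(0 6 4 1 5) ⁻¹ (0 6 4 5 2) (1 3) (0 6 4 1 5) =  (0 2 6 4 1) (3 5) 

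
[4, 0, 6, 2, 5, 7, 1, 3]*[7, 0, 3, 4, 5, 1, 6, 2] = [5, 7, 6, 3, 1, 2, 0, 4]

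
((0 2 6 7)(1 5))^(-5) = (0 7 6 2)(1 5)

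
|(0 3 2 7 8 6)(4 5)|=6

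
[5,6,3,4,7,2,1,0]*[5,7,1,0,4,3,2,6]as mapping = [0→3,1→2,2→0,3→4,4→6,5→1,6→7,7→5]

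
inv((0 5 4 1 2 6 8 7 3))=(0 3 7 8 6 2 1 4 5)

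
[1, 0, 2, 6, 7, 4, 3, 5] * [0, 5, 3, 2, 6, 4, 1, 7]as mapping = [0→5, 1→0, 2→3, 3→1, 4→7, 5→6, 6→2, 7→4]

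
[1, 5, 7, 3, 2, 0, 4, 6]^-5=[1, 5, 4, 3, 6, 0, 7, 2]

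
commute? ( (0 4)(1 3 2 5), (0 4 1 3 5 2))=no: (0 4)(1 3 2 5) * (0 4 1 3 5 2)=(0 1 5 3), (0 4 1 3 5 2) * (0 4)(1 3 2 5)=(1 2 4 3)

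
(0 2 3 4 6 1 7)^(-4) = (0 4 7 3 1 2 6)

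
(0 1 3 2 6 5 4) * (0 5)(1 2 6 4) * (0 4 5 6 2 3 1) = (0 3 2 5)(4 6)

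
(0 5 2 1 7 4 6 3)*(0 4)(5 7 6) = (0 7)(1 6 3 4 5 2)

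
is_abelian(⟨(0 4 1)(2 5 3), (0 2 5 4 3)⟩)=no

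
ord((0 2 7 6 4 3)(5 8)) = 6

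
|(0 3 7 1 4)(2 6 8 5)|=20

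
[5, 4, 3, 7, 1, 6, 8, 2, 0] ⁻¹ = [8, 4, 7, 2, 1, 0, 5, 3, 6] 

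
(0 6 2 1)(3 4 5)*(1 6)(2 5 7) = (0 1)(2 6 5 3 4 7)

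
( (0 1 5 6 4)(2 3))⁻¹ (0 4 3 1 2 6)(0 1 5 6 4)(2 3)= (0 2 5 3 4 1)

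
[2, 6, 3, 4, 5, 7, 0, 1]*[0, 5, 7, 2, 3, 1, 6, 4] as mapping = [0→7, 1→6, 2→2, 3→3, 4→1, 5→4, 6→0, 7→5] 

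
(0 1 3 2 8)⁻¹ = (0 8 2 3 1)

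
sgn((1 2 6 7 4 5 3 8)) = -1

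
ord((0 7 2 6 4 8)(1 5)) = 6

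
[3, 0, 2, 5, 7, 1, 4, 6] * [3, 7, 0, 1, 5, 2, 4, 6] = [1, 3, 0, 2, 6, 7, 5, 4]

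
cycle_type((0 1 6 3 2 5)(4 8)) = 2.6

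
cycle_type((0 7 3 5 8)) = 5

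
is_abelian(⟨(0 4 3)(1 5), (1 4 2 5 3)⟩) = no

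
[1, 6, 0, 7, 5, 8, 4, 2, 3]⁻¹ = [2, 0, 7, 8, 6, 4, 1, 3, 5]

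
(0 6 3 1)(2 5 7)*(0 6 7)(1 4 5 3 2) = (0 7 1 6 2 3 4 5)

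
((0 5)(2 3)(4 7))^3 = (0 5)(2 3)(4 7)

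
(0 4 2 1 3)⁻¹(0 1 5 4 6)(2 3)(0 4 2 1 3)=(0 1)(2 6 4 3 5)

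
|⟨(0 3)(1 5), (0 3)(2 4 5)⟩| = 48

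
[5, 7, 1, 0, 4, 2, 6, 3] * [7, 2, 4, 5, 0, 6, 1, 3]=[6, 3, 2, 7, 0, 4, 1, 5]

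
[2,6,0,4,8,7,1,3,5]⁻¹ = [2,6,0,7,3,8,1,5,4]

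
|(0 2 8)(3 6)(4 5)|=6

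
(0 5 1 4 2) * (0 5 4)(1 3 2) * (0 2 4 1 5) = (0 1 2)(3 4 5)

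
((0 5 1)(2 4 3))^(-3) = ()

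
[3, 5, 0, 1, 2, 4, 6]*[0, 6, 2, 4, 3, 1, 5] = [4, 1, 0, 6, 2, 3, 5] 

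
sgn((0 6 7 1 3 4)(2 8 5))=-1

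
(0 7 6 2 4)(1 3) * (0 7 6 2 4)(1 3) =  (0 6 4 7 2)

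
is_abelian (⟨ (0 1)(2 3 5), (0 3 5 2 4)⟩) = no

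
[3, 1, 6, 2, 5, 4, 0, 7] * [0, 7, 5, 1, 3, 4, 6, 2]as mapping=[0→1, 1→7, 2→6, 3→5, 4→4, 5→3, 6→0, 7→2]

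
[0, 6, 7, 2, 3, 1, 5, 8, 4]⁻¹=[0, 5, 3, 4, 8, 6, 1, 2, 7]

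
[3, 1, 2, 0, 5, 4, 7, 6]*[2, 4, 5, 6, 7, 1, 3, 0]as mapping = [0→6, 1→4, 2→5, 3→2, 4→1, 5→7, 6→0, 7→3]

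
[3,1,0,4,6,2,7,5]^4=[7,1,6,5,2,4,0,3]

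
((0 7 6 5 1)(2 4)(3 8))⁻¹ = (0 1 5 6 7)(2 4)(3 8)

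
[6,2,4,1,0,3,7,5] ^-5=[5,0,6,4,7,2,3,1] 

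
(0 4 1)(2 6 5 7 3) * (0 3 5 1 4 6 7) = (0 6 1 3 2 7 5)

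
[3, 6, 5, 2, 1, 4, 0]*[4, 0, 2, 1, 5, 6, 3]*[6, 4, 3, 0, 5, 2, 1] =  [4, 0, 1, 3, 6, 2, 5]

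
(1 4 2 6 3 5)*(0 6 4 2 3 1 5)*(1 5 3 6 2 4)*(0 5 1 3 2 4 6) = (0 4)(1 6)(2 3 5)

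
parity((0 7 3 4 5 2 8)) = even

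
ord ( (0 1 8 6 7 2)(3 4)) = 6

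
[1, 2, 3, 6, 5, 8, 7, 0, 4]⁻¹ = [7, 0, 1, 2, 8, 4, 3, 6, 5]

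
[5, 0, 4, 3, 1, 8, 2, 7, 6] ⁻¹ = [1, 4, 6, 3, 2, 0, 8, 7, 5] 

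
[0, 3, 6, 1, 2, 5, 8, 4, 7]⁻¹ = [0, 3, 4, 1, 7, 5, 2, 8, 6]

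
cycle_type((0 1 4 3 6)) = 5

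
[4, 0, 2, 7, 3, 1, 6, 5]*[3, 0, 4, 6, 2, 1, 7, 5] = [2, 3, 4, 5, 6, 0, 7, 1]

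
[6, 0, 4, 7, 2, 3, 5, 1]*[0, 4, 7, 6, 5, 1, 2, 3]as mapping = [0→2, 1→0, 2→5, 3→3, 4→7, 5→6, 6→1, 7→4]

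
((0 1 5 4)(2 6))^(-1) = (0 4 5 1)(2 6)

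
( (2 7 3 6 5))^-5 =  ()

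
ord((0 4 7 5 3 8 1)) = 7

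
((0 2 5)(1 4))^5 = (0 5 2)(1 4)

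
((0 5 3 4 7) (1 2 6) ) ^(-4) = (0 5 3 4 7) (1 6 2) 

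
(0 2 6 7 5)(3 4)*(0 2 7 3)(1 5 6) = (0 7 6 3 4)(1 5 2)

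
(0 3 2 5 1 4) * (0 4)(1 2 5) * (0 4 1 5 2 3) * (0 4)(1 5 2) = (0 4 5 3 1)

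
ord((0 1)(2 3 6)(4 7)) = 6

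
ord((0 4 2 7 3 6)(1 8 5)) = 6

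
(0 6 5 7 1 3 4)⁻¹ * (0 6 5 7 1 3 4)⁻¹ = (0 3 7 6 4 1 5)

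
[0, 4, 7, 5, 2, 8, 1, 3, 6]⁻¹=[0, 6, 4, 7, 1, 3, 8, 2, 5]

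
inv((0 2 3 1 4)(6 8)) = (0 4 1 3 2)(6 8)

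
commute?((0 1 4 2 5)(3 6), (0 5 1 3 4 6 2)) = no:(0 1 4 2 5)(3 6)*(0 5 1 3 4 6 2) = (0 3 2 1 6 4), (0 5 1 3 4 6 2)*(0 1 4 2 5)(3 6) = (1 6 5 4 3 2)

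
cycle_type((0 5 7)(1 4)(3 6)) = 2^2.3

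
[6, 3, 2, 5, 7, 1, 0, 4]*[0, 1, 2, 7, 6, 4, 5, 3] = [5, 7, 2, 4, 3, 1, 0, 6]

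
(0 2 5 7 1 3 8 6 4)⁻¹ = (0 4 6 8 3 1 7 5 2)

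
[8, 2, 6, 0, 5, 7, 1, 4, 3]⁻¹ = [3, 6, 1, 8, 7, 4, 2, 5, 0]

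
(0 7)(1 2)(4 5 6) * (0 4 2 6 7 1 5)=(0 1 6 2 5 7 4)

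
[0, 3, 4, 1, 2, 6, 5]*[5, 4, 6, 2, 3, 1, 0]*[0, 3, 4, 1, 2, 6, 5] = [6, 4, 1, 2, 5, 0, 3]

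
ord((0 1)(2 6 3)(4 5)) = 6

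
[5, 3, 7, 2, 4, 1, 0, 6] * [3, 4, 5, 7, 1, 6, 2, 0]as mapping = [0→6, 1→7, 2→0, 3→5, 4→1, 5→4, 6→3, 7→2]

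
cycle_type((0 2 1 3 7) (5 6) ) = 2.5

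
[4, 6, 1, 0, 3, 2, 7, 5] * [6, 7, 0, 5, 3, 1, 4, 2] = [3, 4, 7, 6, 5, 0, 2, 1]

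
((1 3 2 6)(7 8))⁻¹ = (1 6 2 3)(7 8)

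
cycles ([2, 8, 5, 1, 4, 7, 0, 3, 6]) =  (0 2 5 7 3 1 8 6)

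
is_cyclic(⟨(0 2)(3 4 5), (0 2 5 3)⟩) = no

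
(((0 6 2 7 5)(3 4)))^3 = (0 7 6 5 2)(3 4)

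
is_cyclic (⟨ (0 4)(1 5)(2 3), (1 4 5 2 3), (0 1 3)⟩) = no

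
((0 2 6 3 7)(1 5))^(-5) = (1 5)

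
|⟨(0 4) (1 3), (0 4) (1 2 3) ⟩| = 12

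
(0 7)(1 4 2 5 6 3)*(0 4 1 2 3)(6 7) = (0 6)(2 5 7 4 3)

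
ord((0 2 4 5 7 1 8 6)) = 8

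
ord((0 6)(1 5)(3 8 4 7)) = 4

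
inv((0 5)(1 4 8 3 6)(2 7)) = (0 5)(1 6 3 8 4)(2 7)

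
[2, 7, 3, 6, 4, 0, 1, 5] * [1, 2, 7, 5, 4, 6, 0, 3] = [7, 3, 5, 0, 4, 1, 2, 6]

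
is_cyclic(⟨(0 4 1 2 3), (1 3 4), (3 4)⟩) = no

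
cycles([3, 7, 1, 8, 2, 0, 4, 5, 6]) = (0 3 8 6 4 2 1 7 5)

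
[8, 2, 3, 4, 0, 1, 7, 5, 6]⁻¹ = [4, 5, 1, 2, 3, 7, 8, 6, 0]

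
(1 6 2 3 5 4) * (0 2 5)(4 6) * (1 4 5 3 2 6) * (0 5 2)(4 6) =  (0 4 6 3 5 1 2)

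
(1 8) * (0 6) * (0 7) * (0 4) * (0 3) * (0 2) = (0 6 7 4 3 2)(1 8)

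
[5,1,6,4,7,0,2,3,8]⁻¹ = [5,1,6,7,3,0,2,4,8]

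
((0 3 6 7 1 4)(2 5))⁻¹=(0 4 1 7 6 3)(2 5)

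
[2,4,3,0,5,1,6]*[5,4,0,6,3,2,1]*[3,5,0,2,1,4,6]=[3,2,6,4,0,1,5]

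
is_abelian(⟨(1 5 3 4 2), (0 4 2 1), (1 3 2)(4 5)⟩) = no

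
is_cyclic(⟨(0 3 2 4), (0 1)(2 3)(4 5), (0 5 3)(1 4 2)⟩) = no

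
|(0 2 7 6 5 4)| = 6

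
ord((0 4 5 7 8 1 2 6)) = 8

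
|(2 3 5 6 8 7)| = 6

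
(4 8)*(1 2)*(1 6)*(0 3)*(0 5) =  (0 3 5)(1 2 6)(4 8)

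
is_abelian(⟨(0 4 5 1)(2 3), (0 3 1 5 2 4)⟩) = no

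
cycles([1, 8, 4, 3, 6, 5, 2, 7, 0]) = (0 1 8)(2 4 6)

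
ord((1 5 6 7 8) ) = 5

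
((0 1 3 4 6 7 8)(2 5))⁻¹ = (0 8 7 6 4 3 1)(2 5)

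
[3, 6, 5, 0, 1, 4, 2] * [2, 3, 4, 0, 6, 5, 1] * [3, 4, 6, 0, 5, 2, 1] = [3, 4, 2, 6, 0, 1, 5]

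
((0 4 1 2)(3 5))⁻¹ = (0 2 1 4)(3 5)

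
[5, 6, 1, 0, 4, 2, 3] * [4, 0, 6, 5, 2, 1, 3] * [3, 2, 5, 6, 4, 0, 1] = [2, 6, 3, 4, 5, 1, 0]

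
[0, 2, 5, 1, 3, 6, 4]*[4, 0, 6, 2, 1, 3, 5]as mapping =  [0→4, 1→6, 2→3, 3→0, 4→2, 5→5, 6→1]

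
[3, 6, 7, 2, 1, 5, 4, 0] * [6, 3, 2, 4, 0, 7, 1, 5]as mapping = [0→4, 1→1, 2→5, 3→2, 4→3, 5→7, 6→0, 7→6]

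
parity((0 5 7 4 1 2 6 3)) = odd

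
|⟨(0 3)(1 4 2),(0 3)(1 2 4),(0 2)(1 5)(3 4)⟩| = 72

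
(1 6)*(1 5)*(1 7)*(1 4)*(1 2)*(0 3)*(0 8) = (0 3 8)(1 6 5 7 4 2)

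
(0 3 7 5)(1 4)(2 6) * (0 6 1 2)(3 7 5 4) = (0 7 4 2 1 3 5 6)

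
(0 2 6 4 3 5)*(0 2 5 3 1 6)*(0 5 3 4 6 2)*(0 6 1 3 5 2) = (0 5 6 1)(3 4)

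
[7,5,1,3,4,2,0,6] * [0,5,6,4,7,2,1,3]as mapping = [0→3,1→2,2→5,3→4,4→7,5→6,6→0,7→1]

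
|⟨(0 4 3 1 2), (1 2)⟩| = 120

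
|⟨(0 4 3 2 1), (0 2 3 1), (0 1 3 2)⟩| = 20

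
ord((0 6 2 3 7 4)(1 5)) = 6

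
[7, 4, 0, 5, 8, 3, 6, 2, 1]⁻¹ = [2, 8, 7, 5, 1, 3, 6, 0, 4]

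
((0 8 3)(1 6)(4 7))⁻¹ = (0 3 8)(1 6)(4 7)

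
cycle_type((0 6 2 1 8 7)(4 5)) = 2.6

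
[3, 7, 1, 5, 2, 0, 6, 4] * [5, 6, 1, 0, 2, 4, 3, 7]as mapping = [0→0, 1→7, 2→6, 3→4, 4→1, 5→5, 6→3, 7→2]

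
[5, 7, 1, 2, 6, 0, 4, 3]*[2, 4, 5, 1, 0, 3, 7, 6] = [3, 6, 4, 5, 7, 2, 0, 1]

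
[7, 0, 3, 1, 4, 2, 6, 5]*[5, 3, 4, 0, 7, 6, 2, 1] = [1, 5, 0, 3, 7, 4, 2, 6]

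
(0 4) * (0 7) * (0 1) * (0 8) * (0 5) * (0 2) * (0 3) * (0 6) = (0 4 7 1 8 5 2 3 6)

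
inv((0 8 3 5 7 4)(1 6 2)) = (0 4 7 5 3 8)(1 2 6)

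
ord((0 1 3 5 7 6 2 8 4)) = 9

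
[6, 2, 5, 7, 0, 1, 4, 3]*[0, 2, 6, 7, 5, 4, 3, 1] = [3, 6, 4, 1, 0, 2, 5, 7]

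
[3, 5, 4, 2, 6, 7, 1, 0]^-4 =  [6, 3, 5, 1, 7, 2, 0, 4]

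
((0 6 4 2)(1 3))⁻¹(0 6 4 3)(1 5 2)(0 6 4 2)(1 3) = (0 3 5)(1 6 4 2)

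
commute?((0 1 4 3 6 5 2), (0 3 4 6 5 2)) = no:(0 1 4 3 6 5 2) * (0 3 4 6 5 2) = (0 1 6 2 3 5), (0 3 4 6 5 2) * (0 1 4 3 6 5 2) = (0 6 2 1 4 5)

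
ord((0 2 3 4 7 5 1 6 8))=9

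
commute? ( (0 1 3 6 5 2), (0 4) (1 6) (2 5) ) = no: (0 1 3 6 5 2)*(0 4) (1 6) (2 5) = (0 6 2 4) (1 3), (0 4) (1 6) (2 5)*(0 1 3 6 5 2) = (0 4 1 5) (3 6) 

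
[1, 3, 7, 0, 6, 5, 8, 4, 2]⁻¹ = [3, 0, 8, 1, 7, 5, 4, 2, 6]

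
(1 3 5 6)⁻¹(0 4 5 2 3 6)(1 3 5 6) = (0 4 6 2 5 1)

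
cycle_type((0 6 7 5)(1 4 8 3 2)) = 4.5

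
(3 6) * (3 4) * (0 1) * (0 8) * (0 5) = (0 1 8 5)(3 6 4)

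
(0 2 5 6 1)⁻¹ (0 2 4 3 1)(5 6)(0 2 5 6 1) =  (0 2 5 4 3)(1 6)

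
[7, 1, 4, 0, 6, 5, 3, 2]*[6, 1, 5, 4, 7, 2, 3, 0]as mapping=[0→0, 1→1, 2→7, 3→6, 4→3, 5→2, 6→4, 7→5]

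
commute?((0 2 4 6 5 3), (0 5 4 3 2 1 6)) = no:(0 2 4 6 5 3)*(0 5 4 3 2 1 6) = (0 1 6 4)(2 3 5), (0 5 4 3 2 1 6)*(0 2 4 6 5 3) = (0 3 4)(1 5 6 2)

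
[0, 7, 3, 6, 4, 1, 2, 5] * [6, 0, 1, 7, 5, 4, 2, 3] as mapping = [0→6, 1→3, 2→7, 3→2, 4→5, 5→0, 6→1, 7→4] 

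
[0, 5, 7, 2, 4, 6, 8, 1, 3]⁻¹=[0, 7, 3, 8, 4, 1, 5, 2, 6]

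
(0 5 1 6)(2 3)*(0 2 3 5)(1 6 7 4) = (1 7 4)(2 5 6)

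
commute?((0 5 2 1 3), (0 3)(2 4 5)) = no:(0 5 2 1 3)*(0 3)(2 4 5) = (0 2 1)(4 5), (0 3)(2 4 5)*(0 5 2 1 3) = (1 3 5)(2 4)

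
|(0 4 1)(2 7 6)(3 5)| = 6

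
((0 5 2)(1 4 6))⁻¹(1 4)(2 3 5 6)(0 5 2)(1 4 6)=(0 3 2 1)(4 6)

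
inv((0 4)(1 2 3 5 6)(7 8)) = (0 4)(1 6 5 3 2)(7 8)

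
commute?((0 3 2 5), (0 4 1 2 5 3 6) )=no:(0 3 2 5)*(0 4 1 2 5 3 6)=(0 6) (1 2 3 5 4), (0 4 1 2 5 3 6)*(0 3 2 5)=(0 4 1 5 2) (3 6) 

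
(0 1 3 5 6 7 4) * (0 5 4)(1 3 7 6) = (0 3 4 5 1 7)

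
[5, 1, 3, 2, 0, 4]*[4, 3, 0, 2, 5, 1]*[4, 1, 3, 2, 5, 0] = [1, 2, 3, 4, 5, 0]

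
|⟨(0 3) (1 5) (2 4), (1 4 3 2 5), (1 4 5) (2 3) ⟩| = 720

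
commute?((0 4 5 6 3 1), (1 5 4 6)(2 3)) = no:(0 4 5 6 3 1) * (1 5 4 6)(2 3) = (0 6 2 3 5 1), (1 5 4 6)(2 3) * (0 4 5 6 3 1) = (0 4 3 2 1 6)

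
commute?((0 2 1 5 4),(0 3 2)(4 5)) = no:(0 2 1 5 4)*(0 3 2)(4 5) = (1 4 3 2),(0 3 2)(4 5)*(0 2 1 5 4) = (0 3 1 5)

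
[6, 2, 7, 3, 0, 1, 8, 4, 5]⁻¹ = [4, 5, 1, 3, 7, 8, 0, 2, 6]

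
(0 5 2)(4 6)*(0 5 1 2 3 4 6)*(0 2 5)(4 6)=(0 1 5 3 6 4 2)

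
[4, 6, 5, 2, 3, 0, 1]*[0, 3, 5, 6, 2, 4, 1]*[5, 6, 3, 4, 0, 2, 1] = [3, 6, 0, 2, 1, 5, 4]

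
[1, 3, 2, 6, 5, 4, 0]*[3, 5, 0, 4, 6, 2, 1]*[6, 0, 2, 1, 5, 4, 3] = [4, 5, 6, 0, 2, 3, 1]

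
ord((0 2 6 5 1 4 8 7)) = 8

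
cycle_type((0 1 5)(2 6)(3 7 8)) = 2.3^2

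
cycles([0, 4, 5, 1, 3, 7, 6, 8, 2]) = (1 4 3)(2 5 7 8)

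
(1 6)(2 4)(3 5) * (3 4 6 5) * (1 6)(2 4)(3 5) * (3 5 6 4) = (1 5 2)(3 6 4)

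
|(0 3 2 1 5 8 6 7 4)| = 9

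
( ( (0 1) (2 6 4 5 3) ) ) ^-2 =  (2 5 6 3 4) 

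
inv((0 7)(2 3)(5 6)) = (0 7)(2 3)(5 6)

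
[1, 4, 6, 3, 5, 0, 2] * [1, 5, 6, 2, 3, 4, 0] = [5, 3, 0, 2, 4, 1, 6]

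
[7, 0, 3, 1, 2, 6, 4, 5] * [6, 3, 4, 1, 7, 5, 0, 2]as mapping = [0→2, 1→6, 2→1, 3→3, 4→4, 5→0, 6→7, 7→5]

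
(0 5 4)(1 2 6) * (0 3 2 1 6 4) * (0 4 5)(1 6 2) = (1 6 2 5 4 3)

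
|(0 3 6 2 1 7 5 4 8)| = 9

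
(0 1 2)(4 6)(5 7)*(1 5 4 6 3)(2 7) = (0 5 2)(1 7 4 3)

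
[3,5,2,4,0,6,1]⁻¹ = [4,6,2,0,3,1,5]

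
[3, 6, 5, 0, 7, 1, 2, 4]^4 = [0, 1, 2, 3, 4, 5, 6, 7]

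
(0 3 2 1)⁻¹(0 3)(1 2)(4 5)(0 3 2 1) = (0 1)(2 3)(4 5)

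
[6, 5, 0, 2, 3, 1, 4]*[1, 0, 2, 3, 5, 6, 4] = [4, 6, 1, 2, 3, 0, 5]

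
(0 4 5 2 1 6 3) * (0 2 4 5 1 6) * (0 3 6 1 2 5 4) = (0 4 2 1 3 5)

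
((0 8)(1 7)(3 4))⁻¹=(0 8)(1 7)(3 4)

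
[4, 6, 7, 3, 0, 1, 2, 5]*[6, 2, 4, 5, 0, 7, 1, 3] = [0, 1, 3, 5, 6, 2, 4, 7]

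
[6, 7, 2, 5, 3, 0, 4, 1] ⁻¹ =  [5, 7, 2, 4, 6, 3, 0, 1] 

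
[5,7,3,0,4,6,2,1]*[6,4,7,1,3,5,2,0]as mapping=[0→5,1→0,2→1,3→6,4→3,5→2,6→7,7→4]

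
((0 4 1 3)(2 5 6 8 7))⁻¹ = (0 3 1 4)(2 7 8 6 5)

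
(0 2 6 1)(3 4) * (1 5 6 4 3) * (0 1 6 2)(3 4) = (2 3 4 6 5)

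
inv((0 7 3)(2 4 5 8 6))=(0 3 7)(2 6 8 5 4)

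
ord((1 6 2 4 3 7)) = 6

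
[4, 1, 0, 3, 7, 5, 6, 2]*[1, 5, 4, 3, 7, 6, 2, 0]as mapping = [0→7, 1→5, 2→1, 3→3, 4→0, 5→6, 6→2, 7→4]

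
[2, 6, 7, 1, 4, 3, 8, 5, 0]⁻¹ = [8, 3, 0, 5, 4, 7, 1, 2, 6]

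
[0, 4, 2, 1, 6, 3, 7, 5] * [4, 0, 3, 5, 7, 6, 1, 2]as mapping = [0→4, 1→7, 2→3, 3→0, 4→1, 5→5, 6→2, 7→6]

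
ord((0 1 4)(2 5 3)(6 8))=6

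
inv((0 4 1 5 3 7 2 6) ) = (0 6 2 7 3 5 1 4) 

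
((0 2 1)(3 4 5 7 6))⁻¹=(0 1 2)(3 6 7 5 4)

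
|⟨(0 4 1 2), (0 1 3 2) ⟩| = 20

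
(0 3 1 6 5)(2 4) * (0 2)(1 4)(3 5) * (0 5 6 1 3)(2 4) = (0 6)(2 3)(4 5)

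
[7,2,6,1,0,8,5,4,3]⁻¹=[4,3,1,8,7,6,2,0,5]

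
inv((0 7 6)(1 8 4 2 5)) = (0 6 7)(1 5 2 4 8)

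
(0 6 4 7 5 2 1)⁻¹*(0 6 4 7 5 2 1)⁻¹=(0 2 7 6 1 5 4)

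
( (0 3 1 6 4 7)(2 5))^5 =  (0 7 4 6 1 3)(2 5)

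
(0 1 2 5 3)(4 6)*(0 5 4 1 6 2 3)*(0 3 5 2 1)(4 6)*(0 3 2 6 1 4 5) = (0 5 2 1)(3 6)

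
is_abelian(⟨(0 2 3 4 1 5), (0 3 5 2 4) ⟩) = no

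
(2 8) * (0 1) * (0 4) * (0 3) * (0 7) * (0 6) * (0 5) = (0 1 4 3 7 6 5) (2 8) 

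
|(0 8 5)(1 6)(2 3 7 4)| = 12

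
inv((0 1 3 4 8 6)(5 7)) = (0 6 8 4 3 1)(5 7)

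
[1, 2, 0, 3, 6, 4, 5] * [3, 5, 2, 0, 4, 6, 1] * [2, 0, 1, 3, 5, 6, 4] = [6, 1, 3, 2, 0, 5, 4]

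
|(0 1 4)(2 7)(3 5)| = 6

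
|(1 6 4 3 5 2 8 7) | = 8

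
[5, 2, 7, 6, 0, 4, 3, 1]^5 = [4, 7, 1, 6, 5, 0, 3, 2]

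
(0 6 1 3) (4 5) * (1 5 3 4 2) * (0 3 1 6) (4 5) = (1 5 2 6 4) 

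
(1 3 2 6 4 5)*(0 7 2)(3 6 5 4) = (0 7 2 5 1 6 3)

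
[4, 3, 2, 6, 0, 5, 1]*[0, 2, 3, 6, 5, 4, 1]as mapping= [0→5, 1→6, 2→3, 3→1, 4→0, 5→4, 6→2]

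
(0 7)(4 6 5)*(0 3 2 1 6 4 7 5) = (0 5 7 3 2 1 6)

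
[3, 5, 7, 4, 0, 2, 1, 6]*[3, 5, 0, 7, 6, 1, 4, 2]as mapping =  [0→7, 1→1, 2→2, 3→6, 4→3, 5→0, 6→5, 7→4]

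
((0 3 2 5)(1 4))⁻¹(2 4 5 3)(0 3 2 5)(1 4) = (0 2 5 1)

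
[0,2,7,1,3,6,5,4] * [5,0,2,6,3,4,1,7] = [5,2,7,0,6,1,4,3]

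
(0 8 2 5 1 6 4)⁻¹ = (0 4 6 1 5 2 8)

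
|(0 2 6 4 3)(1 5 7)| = 15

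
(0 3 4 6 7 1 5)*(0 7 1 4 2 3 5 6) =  (0 5 7 4)(1 6)(2 3)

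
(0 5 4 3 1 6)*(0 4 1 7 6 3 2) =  (0 5 1 3 7 6 4 2)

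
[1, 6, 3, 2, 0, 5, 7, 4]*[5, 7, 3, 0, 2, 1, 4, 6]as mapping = [0→7, 1→4, 2→0, 3→3, 4→5, 5→1, 6→6, 7→2]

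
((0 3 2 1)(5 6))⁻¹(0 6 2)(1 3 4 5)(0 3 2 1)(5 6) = (0 2 4 6)(1 3 5)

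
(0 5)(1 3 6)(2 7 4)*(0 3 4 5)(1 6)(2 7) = (1 4 7 5 3)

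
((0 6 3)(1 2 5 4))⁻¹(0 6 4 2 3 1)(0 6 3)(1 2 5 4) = (0 2 6 3 1 5)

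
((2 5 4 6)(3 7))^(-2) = (2 4)(5 6)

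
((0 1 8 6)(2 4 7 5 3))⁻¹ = (0 6 8 1)(2 3 5 7 4)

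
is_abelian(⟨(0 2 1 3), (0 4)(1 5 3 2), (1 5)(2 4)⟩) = no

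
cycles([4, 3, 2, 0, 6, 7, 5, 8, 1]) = (0 4 6 5 7 8 1 3) 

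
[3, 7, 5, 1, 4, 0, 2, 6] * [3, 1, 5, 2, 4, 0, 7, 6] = [2, 6, 0, 1, 4, 3, 5, 7]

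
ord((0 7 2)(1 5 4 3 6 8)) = 6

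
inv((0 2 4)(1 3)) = (0 4 2)(1 3)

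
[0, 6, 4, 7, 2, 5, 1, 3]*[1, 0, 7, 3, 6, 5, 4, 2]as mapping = [0→1, 1→4, 2→6, 3→2, 4→7, 5→5, 6→0, 7→3]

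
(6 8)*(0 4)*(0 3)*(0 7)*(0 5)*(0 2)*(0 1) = (0 4 3 7 5 2 1)(6 8)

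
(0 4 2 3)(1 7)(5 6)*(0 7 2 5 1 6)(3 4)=(0 3 7 6 1 2 4 5)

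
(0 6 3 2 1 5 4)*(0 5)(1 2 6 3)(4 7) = (0 3 6 1)(4 5 7)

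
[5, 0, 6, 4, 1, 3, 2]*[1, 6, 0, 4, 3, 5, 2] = [5, 1, 2, 3, 6, 4, 0]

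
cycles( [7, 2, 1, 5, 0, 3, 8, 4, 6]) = (0 7 4)(1 2)(3 5)(6 8)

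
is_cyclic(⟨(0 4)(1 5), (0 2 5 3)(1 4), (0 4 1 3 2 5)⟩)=no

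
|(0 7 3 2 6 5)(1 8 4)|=6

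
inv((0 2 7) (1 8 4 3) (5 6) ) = (0 7 2) (1 3 4 8) (5 6) 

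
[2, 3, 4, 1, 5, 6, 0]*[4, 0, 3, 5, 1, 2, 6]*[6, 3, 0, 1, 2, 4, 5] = [1, 4, 3, 6, 0, 5, 2]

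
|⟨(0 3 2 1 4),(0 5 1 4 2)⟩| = 360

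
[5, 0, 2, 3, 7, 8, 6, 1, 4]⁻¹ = [1, 7, 2, 3, 8, 0, 6, 4, 5]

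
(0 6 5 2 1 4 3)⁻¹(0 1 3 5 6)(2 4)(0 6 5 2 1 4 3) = (0 2 5 6 4)(1 3)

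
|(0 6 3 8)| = 4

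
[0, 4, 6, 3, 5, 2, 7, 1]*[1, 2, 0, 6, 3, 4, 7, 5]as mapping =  [0→1, 1→3, 2→7, 3→6, 4→4, 5→0, 6→5, 7→2]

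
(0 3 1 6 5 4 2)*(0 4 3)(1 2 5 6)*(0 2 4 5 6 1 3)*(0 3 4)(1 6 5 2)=(0 1 4 5 3)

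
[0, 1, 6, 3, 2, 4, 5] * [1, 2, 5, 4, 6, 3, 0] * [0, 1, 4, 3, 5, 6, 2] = [1, 4, 0, 5, 6, 2, 3]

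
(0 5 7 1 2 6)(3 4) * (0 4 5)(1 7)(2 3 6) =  (1 3 5)(4 6)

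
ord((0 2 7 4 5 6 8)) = 7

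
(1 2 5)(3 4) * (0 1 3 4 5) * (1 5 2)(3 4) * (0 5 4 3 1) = (0 4 1)(2 5 3)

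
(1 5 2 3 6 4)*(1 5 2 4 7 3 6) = (1 2 6 7 3)(4 5)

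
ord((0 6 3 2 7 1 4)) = 7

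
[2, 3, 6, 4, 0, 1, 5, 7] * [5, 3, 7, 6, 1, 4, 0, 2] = [7, 6, 0, 1, 5, 3, 4, 2]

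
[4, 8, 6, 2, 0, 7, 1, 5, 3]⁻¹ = [4, 6, 3, 8, 0, 7, 2, 5, 1]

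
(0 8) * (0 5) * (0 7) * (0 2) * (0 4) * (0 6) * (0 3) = (0 8 5 7 2 4 6 3)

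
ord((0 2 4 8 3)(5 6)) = 10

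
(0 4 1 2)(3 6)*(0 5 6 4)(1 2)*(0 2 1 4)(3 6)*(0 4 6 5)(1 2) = (0 1 6 5 3 4 2)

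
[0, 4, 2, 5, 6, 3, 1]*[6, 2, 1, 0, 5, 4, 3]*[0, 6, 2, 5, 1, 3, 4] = [4, 3, 6, 1, 5, 0, 2]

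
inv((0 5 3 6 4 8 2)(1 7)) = (0 2 8 4 6 3 5)(1 7)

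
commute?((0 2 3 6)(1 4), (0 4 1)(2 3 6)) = no:(0 2 3 6)(1 4) * (0 4 1)(2 3 6) = (0 3 2 6 4), (0 4 1)(2 3 6) * (0 2 3 6)(1 4) = (0 1 2 6 3)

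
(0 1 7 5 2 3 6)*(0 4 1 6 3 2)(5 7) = (0 6 4 1 5)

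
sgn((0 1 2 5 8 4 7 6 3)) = 1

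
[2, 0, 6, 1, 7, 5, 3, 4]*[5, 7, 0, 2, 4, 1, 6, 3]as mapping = [0→0, 1→5, 2→6, 3→7, 4→3, 5→1, 6→2, 7→4]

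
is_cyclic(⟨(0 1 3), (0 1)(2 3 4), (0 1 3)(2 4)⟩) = no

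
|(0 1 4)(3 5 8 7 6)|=15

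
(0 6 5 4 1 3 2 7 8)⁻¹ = (0 8 7 2 3 1 4 5 6)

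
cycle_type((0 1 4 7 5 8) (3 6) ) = 2.6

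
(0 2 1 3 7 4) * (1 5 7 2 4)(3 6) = (0 4)(1 6 3 2 5 7)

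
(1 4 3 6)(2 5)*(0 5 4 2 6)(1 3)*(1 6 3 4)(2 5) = (0 2 1 5 3)(4 6)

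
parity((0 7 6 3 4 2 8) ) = even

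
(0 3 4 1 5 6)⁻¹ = (0 6 5 1 4 3)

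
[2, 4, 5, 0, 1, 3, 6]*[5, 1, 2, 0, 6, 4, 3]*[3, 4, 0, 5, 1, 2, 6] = [0, 6, 1, 2, 4, 3, 5] 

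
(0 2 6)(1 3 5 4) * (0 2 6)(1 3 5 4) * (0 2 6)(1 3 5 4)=(1 4 5 3)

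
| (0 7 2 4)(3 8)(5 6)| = 4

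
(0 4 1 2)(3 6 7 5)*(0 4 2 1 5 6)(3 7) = (0 2 4 5 7 6 3)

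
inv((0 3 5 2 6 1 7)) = (0 7 1 6 2 5 3)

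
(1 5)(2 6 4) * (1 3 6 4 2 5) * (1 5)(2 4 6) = (1 5 3 2 6 4)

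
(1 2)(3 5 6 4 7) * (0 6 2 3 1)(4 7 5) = (0 6 7 1 3 4 5 2)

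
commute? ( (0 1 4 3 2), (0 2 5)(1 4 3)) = no: (0 1 4 3 2)*(0 2 5)(1 4 3) = (0 4 1 3 5), (0 2 5)(1 4 3)*(0 1 4 3 2) = (1 3 4 2 5)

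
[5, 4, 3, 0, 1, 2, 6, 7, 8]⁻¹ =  [3, 4, 5, 2, 1, 0, 6, 7, 8]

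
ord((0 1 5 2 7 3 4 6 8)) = 9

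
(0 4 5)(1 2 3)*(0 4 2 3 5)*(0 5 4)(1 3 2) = (0 1 2 4 5)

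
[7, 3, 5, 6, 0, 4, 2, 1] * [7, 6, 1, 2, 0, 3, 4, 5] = [5, 2, 3, 4, 7, 0, 1, 6]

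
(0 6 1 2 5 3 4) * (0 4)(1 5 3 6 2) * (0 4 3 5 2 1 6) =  (0 1 6 2 5)(3 4)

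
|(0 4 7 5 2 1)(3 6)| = 6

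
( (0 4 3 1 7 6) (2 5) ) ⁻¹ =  (0 6 7 1 3 4) (2 5) 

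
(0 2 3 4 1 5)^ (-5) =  (0 2 3 4 1 5)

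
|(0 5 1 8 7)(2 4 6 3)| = 20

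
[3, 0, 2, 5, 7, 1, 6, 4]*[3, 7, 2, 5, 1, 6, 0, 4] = [5, 3, 2, 6, 4, 7, 0, 1]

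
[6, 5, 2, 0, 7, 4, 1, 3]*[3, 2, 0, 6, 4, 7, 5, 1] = [5, 7, 0, 3, 1, 4, 2, 6]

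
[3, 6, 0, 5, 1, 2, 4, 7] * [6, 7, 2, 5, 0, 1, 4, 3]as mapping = [0→5, 1→4, 2→6, 3→1, 4→7, 5→2, 6→0, 7→3]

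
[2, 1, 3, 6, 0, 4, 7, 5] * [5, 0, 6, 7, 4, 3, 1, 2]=[6, 0, 7, 1, 5, 4, 2, 3]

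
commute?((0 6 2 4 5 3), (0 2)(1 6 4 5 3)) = no:(0 6 2 4 5 3)*(0 2)(1 6 4 5 3) = (0 4 3 2 5 1 6), (0 2)(1 6 4 5 3)*(0 6 2 4 5 3) = (0 4 3 1 2 6 5)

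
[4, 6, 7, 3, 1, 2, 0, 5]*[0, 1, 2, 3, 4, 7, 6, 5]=[4, 6, 5, 3, 1, 2, 0, 7]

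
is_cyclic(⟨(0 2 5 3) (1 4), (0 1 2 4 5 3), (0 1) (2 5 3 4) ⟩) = no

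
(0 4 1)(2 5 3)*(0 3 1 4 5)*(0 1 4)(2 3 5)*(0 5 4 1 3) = (0 2 3)(1 4 5)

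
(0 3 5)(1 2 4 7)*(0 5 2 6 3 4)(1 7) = (0 4 1 6 3 2)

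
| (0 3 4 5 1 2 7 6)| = 8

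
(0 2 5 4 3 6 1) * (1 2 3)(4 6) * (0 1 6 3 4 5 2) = (0 4 6)(3 5)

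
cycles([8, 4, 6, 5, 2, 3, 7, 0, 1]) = (0 8 1 4 2 6 7)(3 5)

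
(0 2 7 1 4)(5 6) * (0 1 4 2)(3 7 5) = (1 2 5 6 3 7 4)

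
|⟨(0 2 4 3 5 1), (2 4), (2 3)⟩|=720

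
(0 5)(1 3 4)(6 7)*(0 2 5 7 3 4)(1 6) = (0 7 1 4 6 3)(2 5)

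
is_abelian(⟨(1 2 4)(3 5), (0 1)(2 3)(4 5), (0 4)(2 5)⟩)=no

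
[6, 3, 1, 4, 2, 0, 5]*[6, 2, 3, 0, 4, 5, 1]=[1, 0, 2, 4, 3, 6, 5]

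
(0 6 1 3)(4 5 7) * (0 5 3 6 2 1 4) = (0 2 1 6 4 3 5 7)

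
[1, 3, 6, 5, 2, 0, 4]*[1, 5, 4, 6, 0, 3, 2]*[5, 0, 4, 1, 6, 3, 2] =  [3, 2, 4, 1, 6, 0, 5]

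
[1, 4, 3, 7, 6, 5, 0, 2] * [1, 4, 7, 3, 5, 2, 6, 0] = [4, 5, 3, 0, 6, 2, 1, 7]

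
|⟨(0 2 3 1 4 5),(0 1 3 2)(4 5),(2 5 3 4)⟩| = 720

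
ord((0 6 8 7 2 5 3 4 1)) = 9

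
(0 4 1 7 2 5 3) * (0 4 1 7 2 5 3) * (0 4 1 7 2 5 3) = (0 7 3 1 5 4 2)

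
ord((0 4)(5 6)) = 2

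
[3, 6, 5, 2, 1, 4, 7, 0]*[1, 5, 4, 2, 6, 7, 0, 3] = [2, 0, 7, 4, 5, 6, 3, 1]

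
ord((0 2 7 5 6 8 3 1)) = 8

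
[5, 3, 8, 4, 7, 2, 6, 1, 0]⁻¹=[8, 7, 5, 1, 3, 0, 6, 4, 2]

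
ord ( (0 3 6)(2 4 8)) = 3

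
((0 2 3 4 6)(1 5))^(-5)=(1 5)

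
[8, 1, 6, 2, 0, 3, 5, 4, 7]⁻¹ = [4, 1, 3, 5, 7, 6, 2, 8, 0]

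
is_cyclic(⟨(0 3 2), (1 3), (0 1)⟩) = no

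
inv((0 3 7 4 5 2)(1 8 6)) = (0 2 5 4 7 3)(1 6 8)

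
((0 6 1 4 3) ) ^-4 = (0 6 1 4 3) 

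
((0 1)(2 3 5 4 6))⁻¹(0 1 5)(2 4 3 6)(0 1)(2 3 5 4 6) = (0 4 1)(2 3 6 5)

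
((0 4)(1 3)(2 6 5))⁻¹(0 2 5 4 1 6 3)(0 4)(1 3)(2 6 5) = (0 3 5 1 4 6 2)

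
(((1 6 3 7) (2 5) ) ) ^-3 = (1 6 3 7) (2 5) 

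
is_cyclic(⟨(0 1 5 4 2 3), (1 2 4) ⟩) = no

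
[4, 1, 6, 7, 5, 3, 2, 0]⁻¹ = [7, 1, 6, 5, 0, 4, 2, 3]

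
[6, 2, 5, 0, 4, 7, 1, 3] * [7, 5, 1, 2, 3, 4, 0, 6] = [0, 1, 4, 7, 3, 6, 5, 2]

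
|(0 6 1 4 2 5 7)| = 7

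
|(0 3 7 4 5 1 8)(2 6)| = 14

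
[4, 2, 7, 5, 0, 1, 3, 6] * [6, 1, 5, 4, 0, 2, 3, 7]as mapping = [0→0, 1→5, 2→7, 3→2, 4→6, 5→1, 6→4, 7→3]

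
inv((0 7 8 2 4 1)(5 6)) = (0 1 4 2 8 7)(5 6)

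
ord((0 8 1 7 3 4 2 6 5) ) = 9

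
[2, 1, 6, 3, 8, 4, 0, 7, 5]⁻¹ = [6, 1, 0, 3, 5, 8, 2, 7, 4]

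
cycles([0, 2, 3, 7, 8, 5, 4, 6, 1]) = (1 2 3 7 6 4 8)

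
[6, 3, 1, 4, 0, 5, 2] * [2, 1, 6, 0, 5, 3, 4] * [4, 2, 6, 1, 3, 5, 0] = [3, 4, 2, 5, 6, 1, 0]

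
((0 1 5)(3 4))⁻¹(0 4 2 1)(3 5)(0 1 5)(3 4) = (0 4)(1 3 2 5)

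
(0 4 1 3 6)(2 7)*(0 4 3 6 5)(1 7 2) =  (0 3 5)(1 6 4 7)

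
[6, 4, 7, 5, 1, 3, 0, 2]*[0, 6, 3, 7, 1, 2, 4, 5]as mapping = [0→4, 1→1, 2→5, 3→2, 4→6, 5→7, 6→0, 7→3]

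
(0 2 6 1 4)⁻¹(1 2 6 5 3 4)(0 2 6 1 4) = (0 4 6 1 5 3)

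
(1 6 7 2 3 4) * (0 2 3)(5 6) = (0 2)(1 5 6 7 3 4)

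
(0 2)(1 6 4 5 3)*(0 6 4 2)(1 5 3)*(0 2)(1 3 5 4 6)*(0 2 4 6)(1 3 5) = (0 4 1)(2 3 6)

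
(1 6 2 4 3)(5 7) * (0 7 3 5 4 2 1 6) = (0 7 4 5 3 6 1)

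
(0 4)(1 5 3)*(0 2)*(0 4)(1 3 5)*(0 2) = (0 2 4)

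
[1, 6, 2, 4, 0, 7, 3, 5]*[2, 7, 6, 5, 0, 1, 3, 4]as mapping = [0→7, 1→3, 2→6, 3→0, 4→2, 5→4, 6→5, 7→1]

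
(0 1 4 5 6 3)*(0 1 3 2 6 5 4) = (0 3 1)(2 6)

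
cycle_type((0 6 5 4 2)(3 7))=2.5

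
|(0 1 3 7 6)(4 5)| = 10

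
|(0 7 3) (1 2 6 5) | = 12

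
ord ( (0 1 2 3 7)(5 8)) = 10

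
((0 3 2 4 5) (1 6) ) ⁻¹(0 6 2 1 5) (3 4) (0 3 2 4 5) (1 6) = (0 3 1 4 6) (2 5) 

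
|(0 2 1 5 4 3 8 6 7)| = 9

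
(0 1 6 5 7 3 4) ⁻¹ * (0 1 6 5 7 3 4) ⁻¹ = (0 3 5 1 4 7 6) 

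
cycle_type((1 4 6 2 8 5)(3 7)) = 2.6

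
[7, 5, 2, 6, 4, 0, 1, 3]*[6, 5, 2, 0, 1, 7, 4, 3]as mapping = [0→3, 1→7, 2→2, 3→4, 4→1, 5→6, 6→5, 7→0]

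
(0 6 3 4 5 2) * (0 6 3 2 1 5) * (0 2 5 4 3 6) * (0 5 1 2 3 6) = (1 4 3 6) (2 5) 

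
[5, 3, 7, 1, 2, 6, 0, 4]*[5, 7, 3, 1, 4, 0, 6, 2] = [0, 1, 2, 7, 3, 6, 5, 4]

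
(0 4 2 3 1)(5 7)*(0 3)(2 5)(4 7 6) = (0 7 2)(1 3)(4 5 6)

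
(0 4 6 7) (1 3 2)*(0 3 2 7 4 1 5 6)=(0 1 2 5 6 4) (3 7) 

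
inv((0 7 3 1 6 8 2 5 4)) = (0 4 5 2 8 6 1 3 7)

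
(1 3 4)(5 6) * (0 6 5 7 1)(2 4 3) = (0 6 7 1 2 4)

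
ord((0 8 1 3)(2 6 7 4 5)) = 20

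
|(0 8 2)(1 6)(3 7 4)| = 6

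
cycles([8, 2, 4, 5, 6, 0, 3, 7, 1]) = (0 8 1 2 4 6 3 5)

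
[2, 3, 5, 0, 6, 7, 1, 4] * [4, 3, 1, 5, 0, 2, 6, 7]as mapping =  [0→1, 1→5, 2→2, 3→4, 4→6, 5→7, 6→3, 7→0]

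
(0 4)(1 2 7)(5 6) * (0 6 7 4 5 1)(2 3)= (0 5 7)(1 3 2 4 6)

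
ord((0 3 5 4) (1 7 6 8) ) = 4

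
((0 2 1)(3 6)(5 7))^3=(3 6)(5 7)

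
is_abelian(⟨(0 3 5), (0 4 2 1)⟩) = no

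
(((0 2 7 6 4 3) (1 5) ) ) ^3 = (0 6) (1 5) (2 4) (3 7) 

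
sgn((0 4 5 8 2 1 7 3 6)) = 1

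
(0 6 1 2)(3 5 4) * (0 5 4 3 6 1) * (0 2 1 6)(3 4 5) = (0 6 2 3 5 4)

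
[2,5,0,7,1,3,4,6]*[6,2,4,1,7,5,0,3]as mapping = [0→4,1→5,2→6,3→3,4→2,5→1,6→7,7→0]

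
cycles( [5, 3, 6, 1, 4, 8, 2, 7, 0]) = (0 5 8)(1 3)(2 6)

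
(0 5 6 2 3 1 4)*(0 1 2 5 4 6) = (0 4 1 6 5)(2 3)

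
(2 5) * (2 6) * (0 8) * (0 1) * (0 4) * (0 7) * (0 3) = (0 8 1 4 7 3)(2 5 6)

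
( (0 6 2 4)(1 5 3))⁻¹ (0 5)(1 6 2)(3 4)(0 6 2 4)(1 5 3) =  (0 1)(2 4 5)(3 6)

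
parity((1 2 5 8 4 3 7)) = even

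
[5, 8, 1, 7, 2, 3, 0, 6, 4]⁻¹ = [6, 2, 4, 5, 8, 0, 7, 3, 1]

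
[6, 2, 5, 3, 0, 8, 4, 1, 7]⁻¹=[4, 7, 1, 3, 6, 2, 0, 8, 5]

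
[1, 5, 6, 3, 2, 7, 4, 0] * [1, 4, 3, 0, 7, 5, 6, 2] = [4, 5, 6, 0, 3, 2, 7, 1]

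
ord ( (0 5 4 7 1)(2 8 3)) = 15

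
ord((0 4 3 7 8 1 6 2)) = 8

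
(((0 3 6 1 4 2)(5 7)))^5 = (0 2 4 1 6 3)(5 7)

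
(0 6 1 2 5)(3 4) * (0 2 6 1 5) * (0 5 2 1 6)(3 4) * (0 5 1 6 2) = (0 2 1 5 6)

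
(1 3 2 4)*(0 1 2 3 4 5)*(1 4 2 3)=(0 4 3 1 2 5) 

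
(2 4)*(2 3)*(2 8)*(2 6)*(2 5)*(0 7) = (0 7)(2 4 3 8 6 5)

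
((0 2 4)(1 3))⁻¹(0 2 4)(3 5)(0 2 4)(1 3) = (0 2 4)(1 5)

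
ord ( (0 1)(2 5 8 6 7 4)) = 6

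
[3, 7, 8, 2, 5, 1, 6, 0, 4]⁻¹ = [7, 5, 3, 0, 8, 4, 6, 1, 2]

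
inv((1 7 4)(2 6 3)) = (1 4 7)(2 3 6)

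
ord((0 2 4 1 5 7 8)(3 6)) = 14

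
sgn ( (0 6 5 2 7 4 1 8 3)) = 1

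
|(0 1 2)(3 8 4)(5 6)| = 6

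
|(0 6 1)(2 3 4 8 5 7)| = 6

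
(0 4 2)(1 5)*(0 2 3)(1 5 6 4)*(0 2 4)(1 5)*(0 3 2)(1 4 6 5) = (0 1 5 4 2 6 3)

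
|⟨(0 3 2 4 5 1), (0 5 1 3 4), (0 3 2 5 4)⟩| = 720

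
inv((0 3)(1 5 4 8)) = (0 3)(1 8 4 5)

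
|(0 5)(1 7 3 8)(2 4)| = 4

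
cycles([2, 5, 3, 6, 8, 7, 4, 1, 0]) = (0 2 3 6 4 8)(1 5 7)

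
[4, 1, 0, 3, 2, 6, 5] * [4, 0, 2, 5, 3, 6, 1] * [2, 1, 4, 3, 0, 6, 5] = [3, 2, 0, 6, 4, 1, 5] 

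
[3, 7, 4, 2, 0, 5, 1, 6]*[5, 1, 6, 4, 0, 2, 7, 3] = [4, 3, 0, 6, 5, 2, 1, 7]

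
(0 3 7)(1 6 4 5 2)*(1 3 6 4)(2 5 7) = (0 6 1 4 7)(2 3)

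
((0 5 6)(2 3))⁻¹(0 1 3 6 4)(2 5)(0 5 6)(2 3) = (0 4 5 1 2)(3 6)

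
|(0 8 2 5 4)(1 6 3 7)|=20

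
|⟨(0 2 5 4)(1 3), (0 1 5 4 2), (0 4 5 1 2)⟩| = 360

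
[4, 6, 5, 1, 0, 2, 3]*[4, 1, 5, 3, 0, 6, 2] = [0, 2, 6, 1, 4, 5, 3]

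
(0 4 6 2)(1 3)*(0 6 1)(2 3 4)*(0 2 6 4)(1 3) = (0 6 1)(2 4 3)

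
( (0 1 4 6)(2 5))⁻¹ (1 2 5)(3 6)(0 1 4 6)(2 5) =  (0 3)(2 4 5)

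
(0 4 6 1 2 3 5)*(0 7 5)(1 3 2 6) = (0 4 1 6 3)(5 7)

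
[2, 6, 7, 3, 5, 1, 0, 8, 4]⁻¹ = [6, 5, 0, 3, 8, 4, 1, 2, 7]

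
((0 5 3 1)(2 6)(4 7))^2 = (0 3)(1 5)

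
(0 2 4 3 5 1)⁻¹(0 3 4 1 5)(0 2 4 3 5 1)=(0 1 2 5 3)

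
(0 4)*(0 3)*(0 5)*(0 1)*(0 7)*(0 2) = (0 4 3 5 1 7 2)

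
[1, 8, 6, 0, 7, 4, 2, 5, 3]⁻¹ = [3, 0, 6, 8, 5, 7, 2, 4, 1]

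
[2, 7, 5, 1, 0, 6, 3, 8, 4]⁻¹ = [4, 3, 0, 6, 8, 2, 5, 1, 7]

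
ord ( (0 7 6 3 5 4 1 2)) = 8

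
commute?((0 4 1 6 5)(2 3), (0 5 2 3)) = no:(0 4 1 6 5)(2 3) * (0 5 2 3) = (0 4 1 6 2), (0 5 2 3) * (0 4 1 6 5)(2 3) = (1 6 5 3 4)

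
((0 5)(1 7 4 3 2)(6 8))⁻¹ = (0 5)(1 2 3 4 7)(6 8)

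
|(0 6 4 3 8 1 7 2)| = 8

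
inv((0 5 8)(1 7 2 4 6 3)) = (0 8 5)(1 3 6 4 2 7)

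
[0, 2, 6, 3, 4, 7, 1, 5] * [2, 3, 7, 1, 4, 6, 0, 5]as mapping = [0→2, 1→7, 2→0, 3→1, 4→4, 5→5, 6→3, 7→6]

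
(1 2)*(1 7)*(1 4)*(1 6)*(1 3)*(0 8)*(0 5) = (0 8 5)(1 2 7 4 6 3)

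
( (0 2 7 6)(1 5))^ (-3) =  (0 2 7 6)(1 5)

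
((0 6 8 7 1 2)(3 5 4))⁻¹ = (0 2 1 7 8 6)(3 4 5)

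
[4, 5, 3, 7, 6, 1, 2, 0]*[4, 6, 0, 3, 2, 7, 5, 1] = [2, 7, 3, 1, 5, 6, 0, 4]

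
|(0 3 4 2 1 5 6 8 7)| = 9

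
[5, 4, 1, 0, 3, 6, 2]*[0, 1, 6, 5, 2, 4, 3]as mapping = [0→4, 1→2, 2→1, 3→0, 4→5, 5→3, 6→6]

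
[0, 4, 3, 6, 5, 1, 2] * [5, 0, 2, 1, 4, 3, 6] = [5, 4, 1, 6, 3, 0, 2]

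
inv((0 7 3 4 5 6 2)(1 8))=(0 2 6 5 4 3 7)(1 8)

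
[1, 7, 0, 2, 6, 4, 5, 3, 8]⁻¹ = [2, 0, 3, 7, 5, 6, 4, 1, 8]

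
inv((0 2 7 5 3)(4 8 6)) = (0 3 5 7 2)(4 6 8)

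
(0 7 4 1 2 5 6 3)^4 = (0 2)(1 3)(4 6)(5 7)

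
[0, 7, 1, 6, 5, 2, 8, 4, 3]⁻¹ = [0, 2, 5, 8, 7, 4, 3, 1, 6]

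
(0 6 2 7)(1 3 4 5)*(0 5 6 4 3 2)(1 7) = (0 4 6)(1 2)(5 7)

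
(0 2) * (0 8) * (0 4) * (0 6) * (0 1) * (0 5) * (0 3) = (0 2 8 4 6 1 5 3)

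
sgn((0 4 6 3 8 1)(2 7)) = 1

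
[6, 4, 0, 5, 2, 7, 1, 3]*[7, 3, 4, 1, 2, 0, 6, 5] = [6, 2, 7, 0, 4, 5, 3, 1]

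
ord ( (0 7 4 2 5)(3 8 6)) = 15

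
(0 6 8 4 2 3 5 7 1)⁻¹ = (0 1 7 5 3 2 4 8 6)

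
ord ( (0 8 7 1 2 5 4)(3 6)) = 14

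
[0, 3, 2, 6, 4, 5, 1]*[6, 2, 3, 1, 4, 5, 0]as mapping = [0→6, 1→1, 2→3, 3→0, 4→4, 5→5, 6→2]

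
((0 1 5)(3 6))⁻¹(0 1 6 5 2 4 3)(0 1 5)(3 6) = (0 2 4 6 1 5 3)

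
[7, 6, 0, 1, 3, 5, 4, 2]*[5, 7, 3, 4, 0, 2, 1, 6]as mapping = [0→6, 1→1, 2→5, 3→7, 4→4, 5→2, 6→0, 7→3]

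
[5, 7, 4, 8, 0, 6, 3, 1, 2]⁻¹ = [4, 7, 8, 6, 2, 0, 5, 1, 3]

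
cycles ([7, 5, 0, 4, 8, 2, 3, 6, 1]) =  (0 7 6 3 4 8 1 5 2) 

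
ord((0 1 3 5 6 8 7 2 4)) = 9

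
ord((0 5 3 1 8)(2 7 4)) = 15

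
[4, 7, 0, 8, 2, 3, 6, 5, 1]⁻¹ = [2, 8, 4, 5, 0, 7, 6, 1, 3]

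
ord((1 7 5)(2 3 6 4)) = 12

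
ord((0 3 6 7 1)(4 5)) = 10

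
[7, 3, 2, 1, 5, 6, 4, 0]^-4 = [0, 1, 2, 3, 6, 4, 5, 7]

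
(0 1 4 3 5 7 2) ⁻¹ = (0 2 7 5 3 4 1) 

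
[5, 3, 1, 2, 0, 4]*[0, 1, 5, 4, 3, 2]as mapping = [0→2, 1→4, 2→1, 3→5, 4→0, 5→3]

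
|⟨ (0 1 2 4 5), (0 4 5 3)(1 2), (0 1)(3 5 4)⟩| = 720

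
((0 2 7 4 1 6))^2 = (0 7 1)(2 4 6)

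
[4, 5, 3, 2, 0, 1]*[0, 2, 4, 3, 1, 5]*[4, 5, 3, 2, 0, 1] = [5, 1, 2, 0, 4, 3]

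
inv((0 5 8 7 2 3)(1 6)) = (0 3 2 7 8 5)(1 6)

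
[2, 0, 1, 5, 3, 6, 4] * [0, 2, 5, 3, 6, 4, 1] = [5, 0, 2, 4, 3, 1, 6]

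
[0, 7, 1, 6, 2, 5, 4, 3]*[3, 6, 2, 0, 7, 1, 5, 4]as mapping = [0→3, 1→4, 2→6, 3→5, 4→2, 5→1, 6→7, 7→0]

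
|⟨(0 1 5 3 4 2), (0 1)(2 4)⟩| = 120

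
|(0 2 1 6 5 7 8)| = 7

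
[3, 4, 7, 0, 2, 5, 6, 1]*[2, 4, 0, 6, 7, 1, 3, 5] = [6, 7, 5, 2, 0, 1, 3, 4]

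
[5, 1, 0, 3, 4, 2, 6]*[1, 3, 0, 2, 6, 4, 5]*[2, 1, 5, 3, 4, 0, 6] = [4, 3, 1, 5, 6, 2, 0] 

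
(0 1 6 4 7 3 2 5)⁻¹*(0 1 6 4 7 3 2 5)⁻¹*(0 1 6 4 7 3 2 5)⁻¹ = (0 3 6 5 7 1 2 4)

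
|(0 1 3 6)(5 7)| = 4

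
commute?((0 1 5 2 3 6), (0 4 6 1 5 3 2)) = no:(0 1 5 2 3 6)*(0 4 6 1 5 3 2) = (0 5)(1 3)(4 6), (0 4 6 1 5 3 2)*(0 1 5 2 3 6) = (0 4)(1 2)(5 6)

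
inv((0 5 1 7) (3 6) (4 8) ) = (0 7 1 5) (3 6) (4 8) 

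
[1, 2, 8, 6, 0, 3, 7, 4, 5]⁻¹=[4, 0, 1, 5, 7, 8, 3, 6, 2]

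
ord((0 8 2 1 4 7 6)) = 7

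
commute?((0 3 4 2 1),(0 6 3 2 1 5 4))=no:(0 3 4 2 1) * (0 6 3 2 1 5 4)=(0 2 5 4 1 6 3),(0 6 3 2 1 5 4) * (0 3 4 2 1)=(0 6 4 3 1 5 2)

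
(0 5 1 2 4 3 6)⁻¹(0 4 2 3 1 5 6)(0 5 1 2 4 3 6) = (0 5 3 4 6 2 1)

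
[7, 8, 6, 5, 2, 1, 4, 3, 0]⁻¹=[8, 5, 4, 7, 6, 3, 2, 0, 1]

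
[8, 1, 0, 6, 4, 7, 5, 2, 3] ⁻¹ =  [2, 1, 7, 8, 4, 6, 3, 5, 0] 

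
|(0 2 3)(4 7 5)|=3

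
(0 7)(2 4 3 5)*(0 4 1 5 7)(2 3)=(1 5 3 7 4 2)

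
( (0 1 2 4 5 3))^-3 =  (0 4)(1 5)(2 3)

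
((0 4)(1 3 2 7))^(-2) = (1 2)(3 7)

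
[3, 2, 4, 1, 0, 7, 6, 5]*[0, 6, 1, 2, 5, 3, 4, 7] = [2, 1, 5, 6, 0, 7, 4, 3]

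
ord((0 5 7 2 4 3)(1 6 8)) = 6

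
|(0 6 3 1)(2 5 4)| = 12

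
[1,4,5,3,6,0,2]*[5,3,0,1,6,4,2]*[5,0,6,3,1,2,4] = [3,4,1,0,6,2,5]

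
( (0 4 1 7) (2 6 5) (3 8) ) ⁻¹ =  (0 7 1 4) (2 5 6) (3 8) 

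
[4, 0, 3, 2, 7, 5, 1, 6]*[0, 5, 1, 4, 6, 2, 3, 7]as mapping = [0→6, 1→0, 2→4, 3→1, 4→7, 5→2, 6→5, 7→3]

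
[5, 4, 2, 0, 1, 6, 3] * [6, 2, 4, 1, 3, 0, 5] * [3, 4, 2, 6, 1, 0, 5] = [3, 6, 1, 5, 2, 0, 4]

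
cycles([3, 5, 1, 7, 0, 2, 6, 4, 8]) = (0 3 7 4)(1 5 2)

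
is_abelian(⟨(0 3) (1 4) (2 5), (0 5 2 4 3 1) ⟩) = no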